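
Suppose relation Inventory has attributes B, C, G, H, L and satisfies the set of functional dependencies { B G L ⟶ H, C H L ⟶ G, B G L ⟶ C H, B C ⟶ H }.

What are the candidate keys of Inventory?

Attributes B, L never appear on any right-hand side, so every candidate key must contain {B, L}.
{B, L}⁺ = {B, L}, which is not all of the schema, so we must add further attributes.
{B, C, L}⁺: BC→H adds H; CHL→G adds G → {B, C, G, H, L}.
{B, G, L}⁺: BGL→H adds H; BGL→CH adds C → {B, C, G, H, L}.
Any other superkey contains one of these as a subset, so there are no further candidate keys.

{B, C, L}; {B, G, L}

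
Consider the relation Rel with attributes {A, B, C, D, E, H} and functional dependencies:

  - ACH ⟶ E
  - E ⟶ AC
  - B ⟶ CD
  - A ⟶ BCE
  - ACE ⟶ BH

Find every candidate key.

{A}⁺: A→BCE adds B, C, E; ACE→BH adds H; B→CD adds D → {A, B, C, D, E, H}.
{E}⁺: E→AC adds A, C; A→BCE adds B; ACE→BH adds H; B→CD adds D → {A, B, C, D, E, H}.
Any other superkey contains one of these as a subset, so there are no further candidate keys.

{A}, {E}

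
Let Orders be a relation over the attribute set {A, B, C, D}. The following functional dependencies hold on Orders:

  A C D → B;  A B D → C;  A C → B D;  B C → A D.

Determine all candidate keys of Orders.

{A, C}⁺: AC→BD adds B, D → {A, B, C, D}.
{B, C}⁺: BC→AD adds A, D → {A, B, C, D}.
{A, B, D}⁺: ABD→C adds C → {A, B, C, D}.

{A, C}, {B, C}, {A, B, D}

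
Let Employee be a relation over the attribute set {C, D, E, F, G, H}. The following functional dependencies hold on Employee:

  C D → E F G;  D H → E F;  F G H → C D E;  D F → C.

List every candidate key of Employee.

Attribute H never appears on the right-hand side of any dependency, so H must belong to every candidate key.
{H}⁺ = {H}, which is not all of the schema, so we must add further attributes.
{D, H}⁺: DH→EF adds E, F; DF→C adds C; CD→EFG adds G → {C, D, E, F, G, H}. Minimal: {H}⁺ = {H}; {D}⁺ = {D} — none reach the full schema.
{F, G, H}⁺: FGH→CDE adds C, D, E → {C, D, E, F, G, H}. Minimal: {G, H}⁺ = {G, H}; {F, H}⁺ = {F, H}; {F, G}⁺ = {F, G} — none reach the full schema.
Any other superkey contains one of these as a subset, so there are no further candidate keys.

DH, FGH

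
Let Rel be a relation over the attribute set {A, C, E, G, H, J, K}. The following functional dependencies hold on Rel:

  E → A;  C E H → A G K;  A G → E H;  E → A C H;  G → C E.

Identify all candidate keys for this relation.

EJ, GJ

Attribute J never appears on the right-hand side of any dependency, so J must belong to every candidate key.
{J}⁺ = {J}, which is not all of the schema, so we must add further attributes.
{E, J}⁺: E→A adds A; E→ACH adds C, H; CEH→AGK adds G, K → {A, C, E, G, H, J, K}. Minimal: {J}⁺ = {J}; {E}⁺ = {A, C, E, G, H, K} — none reach the full schema.
{G, J}⁺: G→CE adds C, E; E→A adds A; AG→EH adds H; CEH→AGK adds K → {A, C, E, G, H, J, K}. Minimal: {J}⁺ = {J}; {G}⁺ = {A, C, E, G, H, K} — none reach the full schema.
Any other superkey contains one of these as a subset, so there are no further candidate keys.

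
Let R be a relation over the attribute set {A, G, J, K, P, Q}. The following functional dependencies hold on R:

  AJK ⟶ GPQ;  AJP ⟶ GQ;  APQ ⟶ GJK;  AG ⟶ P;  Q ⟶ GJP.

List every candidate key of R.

Attribute A never appears on the right-hand side of any dependency, so A must belong to every candidate key.
{A}⁺ = {A}, which is not all of the schema, so we must add further attributes.
{A, Q}⁺: Q→GJP adds G, J, P; APQ→GJK adds K → {A, G, J, K, P, Q}. Minimal: {Q}⁺ = {G, J, P, Q}; {A}⁺ = {A} — none reach the full schema.
{A, G, J}⁺: AG→P adds P; AJP→GQ adds Q; APQ→GJK adds K → {A, G, J, K, P, Q}. Minimal: {G, J}⁺ = {G, J}; {A, J}⁺ = {A, J}; {A, G}⁺ = {A, G, P} — none reach the full schema.
{A, J, K}⁺: AJK→GPQ adds G, P, Q → {A, G, J, K, P, Q}. Minimal: {J, K}⁺ = {J, K}; {A, K}⁺ = {A, K}; {A, J}⁺ = {A, J} — none reach the full schema.
{A, J, P}⁺: AJP→GQ adds G, Q; APQ→GJK adds K → {A, G, J, K, P, Q}. Minimal: {J, P}⁺ = {J, P}; {A, P}⁺ = {A, P}; {A, J}⁺ = {A, J} — none reach the full schema.

{A, Q}; {A, G, J}; {A, J, K}; {A, J, P}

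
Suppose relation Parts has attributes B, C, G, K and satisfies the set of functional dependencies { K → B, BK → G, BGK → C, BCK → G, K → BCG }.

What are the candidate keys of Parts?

{K}

Attribute K never appears on the right-hand side of any dependency, so K must belong to every candidate key.
{K}⁺ = {B, C, G, K}, which is all of the schema, so {K} is the only candidate key.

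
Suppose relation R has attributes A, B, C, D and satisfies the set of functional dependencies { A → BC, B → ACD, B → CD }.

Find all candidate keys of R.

{A}⁺: A→BC adds B, C; B→ACD adds D → {A, B, C, D}.
{B}⁺: B→ACD adds A, C, D → {A, B, C, D}.

{A}, {B}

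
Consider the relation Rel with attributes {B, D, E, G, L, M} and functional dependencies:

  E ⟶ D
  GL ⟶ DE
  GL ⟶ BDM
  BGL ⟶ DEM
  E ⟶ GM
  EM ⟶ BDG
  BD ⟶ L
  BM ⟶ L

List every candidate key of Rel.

{E}⁺: E→D adds D; E→GM adds G, M; EM→BDG adds B; BD→L adds L → {B, D, E, G, L, M}.
{G, L}⁺: GL→DE adds D, E; GL→BDM adds B, M → {B, D, E, G, L, M}.
{B, D, G}⁺: BD→L adds L; GL→DE adds E; GL→BDM adds M → {B, D, E, G, L, M}.
{B, G, M}⁺: BM→L adds L; GL→DE adds D, E → {B, D, E, G, L, M}.
Any other superkey contains one of these as a subset, so there are no further candidate keys.

(E), (G, L), (B, D, G), (B, G, M)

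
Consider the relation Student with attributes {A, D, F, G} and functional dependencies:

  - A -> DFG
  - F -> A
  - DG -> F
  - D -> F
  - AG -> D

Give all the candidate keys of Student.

{A}⁺: A→DFG adds D, F, G → {A, D, F, G}.
{D}⁺: D→F adds F; F→A adds A; A→DFG adds G → {A, D, F, G}.
{F}⁺: F→A adds A; A→DFG adds D, G → {A, D, F, G}.
Any other superkey contains one of these as a subset, so there are no further candidate keys.

A; D; F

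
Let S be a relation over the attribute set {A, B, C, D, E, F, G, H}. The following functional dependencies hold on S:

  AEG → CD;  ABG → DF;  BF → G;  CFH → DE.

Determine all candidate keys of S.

Attributes A, B, H never appear on any right-hand side, so every candidate key must contain {A, B, H}.
{A, B, H}⁺ = {A, B, H}, which is not all of the schema, so we must add further attributes.
{A, B, C, F, H}⁺: BF→G adds G; CFH→DE adds D, E → {A, B, C, D, E, F, G, H}.
{A, B, C, G, H}⁺: ABG→DF adds D, F; CFH→DE adds E → {A, B, C, D, E, F, G, H}.
{A, B, E, F, H}⁺: BF→G adds G; AEG→CD adds C, D → {A, B, C, D, E, F, G, H}.
{A, B, E, G, H}⁺: AEG→CD adds C, D; ABG→DF adds F → {A, B, C, D, E, F, G, H}.
Any other superkey contains one of these as a subset, so there are no further candidate keys.

(A, B, C, F, H), (A, B, C, G, H), (A, B, E, F, H), (A, B, E, G, H)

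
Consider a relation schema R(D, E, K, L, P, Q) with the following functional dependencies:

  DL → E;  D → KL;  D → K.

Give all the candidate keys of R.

Attributes D, P, Q never appear on any right-hand side, so every candidate key must contain {D, P, Q}.
{D, P, Q}⁺ = {D, E, K, L, P, Q}, which is all of the schema, so {D, P, Q} is the only candidate key.

(D, P, Q)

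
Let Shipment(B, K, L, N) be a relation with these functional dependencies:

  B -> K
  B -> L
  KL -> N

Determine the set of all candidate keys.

(B)

Attribute B never appears on the right-hand side of any dependency, so B must belong to every candidate key.
{B}⁺ = {B, K, L, N}, which is all of the schema, so {B} is the only candidate key.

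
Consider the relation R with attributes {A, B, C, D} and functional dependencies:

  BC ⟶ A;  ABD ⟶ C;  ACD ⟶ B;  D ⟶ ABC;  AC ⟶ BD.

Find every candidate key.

{D}, {A, C}, {B, C}

{D}⁺: D→ABC adds A, B, C → {A, B, C, D}.
{A, C}⁺: AC→BD adds B, D → {A, B, C, D}. Minimal: {C}⁺ = {C}; {A}⁺ = {A} — none reach the full schema.
{B, C}⁺: BC→A adds A; AC→BD adds D → {A, B, C, D}. Minimal: {C}⁺ = {C}; {B}⁺ = {B} — none reach the full schema.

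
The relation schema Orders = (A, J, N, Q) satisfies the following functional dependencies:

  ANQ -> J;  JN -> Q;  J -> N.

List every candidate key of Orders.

{A, J}, {A, N, Q}

{A, J}⁺: J→N adds N; JN→Q adds Q → {A, J, N, Q}. Minimal: {J}⁺ = {J, N, Q}; {A}⁺ = {A} — none reach the full schema.
{A, N, Q}⁺: ANQ→J adds J → {A, J, N, Q}. Minimal: {N, Q}⁺ = {N, Q}; {A, Q}⁺ = {A, Q}; {A, N}⁺ = {A, N} — none reach the full schema.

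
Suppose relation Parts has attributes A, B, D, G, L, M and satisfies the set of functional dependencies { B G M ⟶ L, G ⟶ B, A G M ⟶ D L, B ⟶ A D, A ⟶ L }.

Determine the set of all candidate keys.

{G, M}

Attributes G, M never appear on any right-hand side, so every candidate key must contain {G, M}.
{G, M}⁺ = {A, B, D, G, L, M}, which is all of the schema, so {G, M} is the only candidate key.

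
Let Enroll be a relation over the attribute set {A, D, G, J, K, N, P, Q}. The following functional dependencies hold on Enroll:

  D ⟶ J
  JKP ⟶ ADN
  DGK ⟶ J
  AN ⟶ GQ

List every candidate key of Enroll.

(D, K, P); (J, K, P)

Attributes K, P never appear on any right-hand side, so every candidate key must contain {K, P}.
{K, P}⁺ = {K, P}, which is not all of the schema, so we must add further attributes.
{D, K, P}⁺: D→J adds J; JKP→ADN adds A, N; AN→GQ adds G, Q → {A, D, G, J, K, N, P, Q}. Minimal: {K, P}⁺ = {K, P}; {D, P}⁺ = {D, J, P}; {D, K}⁺ = {D, J, K} — none reach the full schema.
{J, K, P}⁺: JKP→ADN adds A, D, N; AN→GQ adds G, Q → {A, D, G, J, K, N, P, Q}. Minimal: {K, P}⁺ = {K, P}; {J, P}⁺ = {J, P}; {J, K}⁺ = {J, K} — none reach the full schema.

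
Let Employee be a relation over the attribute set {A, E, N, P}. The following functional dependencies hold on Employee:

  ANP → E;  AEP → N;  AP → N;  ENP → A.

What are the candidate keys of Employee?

{A, P}⁺: AP→N adds N; ANP→E adds E → {A, E, N, P}. Minimal: {P}⁺ = {P}; {A}⁺ = {A} — none reach the full schema.
{E, N, P}⁺: ENP→A adds A → {A, E, N, P}. Minimal: {N, P}⁺ = {N, P}; {E, P}⁺ = {E, P}; {E, N}⁺ = {E, N} — none reach the full schema.
Any other superkey contains one of these as a subset, so there are no further candidate keys.

{A, P}; {E, N, P}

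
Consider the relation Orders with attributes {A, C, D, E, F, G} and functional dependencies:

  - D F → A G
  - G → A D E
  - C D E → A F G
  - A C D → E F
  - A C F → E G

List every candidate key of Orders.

Attribute C never appears on the right-hand side of any dependency, so C must belong to every candidate key.
{C}⁺ = {C}, which is not all of the schema, so we must add further attributes.
{C, G}⁺: G→ADE adds A, D, E; CDE→AFG adds F → {A, C, D, E, F, G}.
{A, C, D}⁺: ACD→EF adds E, F; ACF→EG adds G → {A, C, D, E, F, G}.
{A, C, F}⁺: ACF→EG adds E, G; G→ADE adds D → {A, C, D, E, F, G}.
{C, D, E}⁺: CDE→AFG adds A, F, G → {A, C, D, E, F, G}.
{C, D, F}⁺: DF→AG adds A, G; G→ADE adds E → {A, C, D, E, F, G}.
Any other superkey contains one of these as a subset, so there are no further candidate keys.

{C, G}, {A, C, D}, {A, C, F}, {C, D, E}, {C, D, F}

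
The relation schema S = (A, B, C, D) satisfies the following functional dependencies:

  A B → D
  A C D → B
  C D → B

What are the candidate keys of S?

{A, B, C}, {A, C, D}

Attributes A, C never appear on any right-hand side, so every candidate key must contain {A, C}.
{A, C}⁺ = {A, C}, which is not all of the schema, so we must add further attributes.
{A, B, C}⁺: AB→D adds D → {A, B, C, D}.
{A, C, D}⁺: ACD→B adds B → {A, B, C, D}.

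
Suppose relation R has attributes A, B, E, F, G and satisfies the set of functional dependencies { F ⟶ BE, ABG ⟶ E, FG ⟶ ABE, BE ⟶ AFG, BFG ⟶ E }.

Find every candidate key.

(F), (B, E), (A, B, G)

{F}⁺: F→BE adds B, E; BE→AFG adds A, G → {A, B, E, F, G}.
{B, E}⁺: BE→AFG adds A, F, G → {A, B, E, F, G}. Minimal: {E}⁺ = {E}; {B}⁺ = {B} — none reach the full schema.
{A, B, G}⁺: ABG→E adds E; BE→AFG adds F → {A, B, E, F, G}. Minimal: {B, G}⁺ = {B, G}; {A, G}⁺ = {A, G}; {A, B}⁺ = {A, B} — none reach the full schema.
Any other superkey contains one of these as a subset, so there are no further candidate keys.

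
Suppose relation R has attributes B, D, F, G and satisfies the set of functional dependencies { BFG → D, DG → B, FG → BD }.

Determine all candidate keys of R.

{F, G}

Attributes F, G never appear on any right-hand side, so every candidate key must contain {F, G}.
{F, G}⁺ = {B, D, F, G}, which is all of the schema, so {F, G} is the only candidate key.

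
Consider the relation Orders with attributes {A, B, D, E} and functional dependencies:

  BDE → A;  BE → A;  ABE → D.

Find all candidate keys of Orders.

Attributes B, E never appear on any right-hand side, so every candidate key must contain {B, E}.
{B, E}⁺ = {A, B, D, E}, which is all of the schema, so {B, E} is the only candidate key.

(B, E)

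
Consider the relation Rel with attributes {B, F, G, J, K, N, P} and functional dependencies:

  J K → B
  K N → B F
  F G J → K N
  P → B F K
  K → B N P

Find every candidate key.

Attributes G, J never appear on any right-hand side, so every candidate key must contain {G, J}.
{G, J}⁺ = {G, J}, which is not all of the schema, so we must add further attributes.
{F, G, J}⁺: FGJ→KN adds K, N; K→BNP adds B, P → {B, F, G, J, K, N, P}. Minimal: {G, J}⁺ = {G, J}; {F, J}⁺ = {F, J}; {F, G}⁺ = {F, G} — none reach the full schema.
{G, J, K}⁺: JK→B adds B; K→BNP adds N, P; KN→BF adds F → {B, F, G, J, K, N, P}. Minimal: {J, K}⁺ = {B, F, J, K, N, P}; {G, K}⁺ = {B, F, G, K, N, P}; {G, J}⁺ = {G, J} — none reach the full schema.
{G, J, P}⁺: P→BFK adds B, F, K; K→BNP adds N → {B, F, G, J, K, N, P}. Minimal: {J, P}⁺ = {B, F, J, K, N, P}; {G, P}⁺ = {B, F, G, K, N, P}; {G, J}⁺ = {G, J} — none reach the full schema.

{F, G, J}; {G, J, K}; {G, J, P}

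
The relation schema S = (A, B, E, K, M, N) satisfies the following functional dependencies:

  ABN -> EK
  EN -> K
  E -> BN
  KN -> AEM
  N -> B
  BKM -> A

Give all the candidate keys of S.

{E}⁺: E→BN adds B, N; EN→K adds K; KN→AEM adds A, M → {A, B, E, K, M, N}.
{A, N}⁺: N→B adds B; ABN→EK adds E, K; KN→AEM adds M → {A, B, E, K, M, N}. Minimal: {N}⁺ = {B, N}; {A}⁺ = {A} — none reach the full schema.
{K, N}⁺: KN→AEM adds A, E, M; N→B adds B → {A, B, E, K, M, N}. Minimal: {N}⁺ = {B, N}; {K}⁺ = {K} — none reach the full schema.
Any other superkey contains one of these as a subset, so there are no further candidate keys.

{E}; {A, N}; {K, N}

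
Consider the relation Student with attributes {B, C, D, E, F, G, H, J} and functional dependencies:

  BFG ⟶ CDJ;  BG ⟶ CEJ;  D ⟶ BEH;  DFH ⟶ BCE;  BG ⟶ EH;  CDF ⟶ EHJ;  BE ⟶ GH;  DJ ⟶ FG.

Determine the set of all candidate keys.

{D}⁺: D→BEH adds B, E, H; BE→GH adds G; BG→CEJ adds C, J; DJ→FG adds F → {B, C, D, E, F, G, H, J}.
{B, E, F}⁺: BE→GH adds G, H; BFG→CDJ adds C, D, J → {B, C, D, E, F, G, H, J}. Minimal: {E, F}⁺ = {E, F}; {B, F}⁺ = {B, F}; {B, E}⁺ = {B, C, E, G, H, J} — none reach the full schema.
{B, F, G}⁺: BFG→CDJ adds C, D, J; BG→CEJ adds E; D→BEH adds H → {B, C, D, E, F, G, H, J}. Minimal: {F, G}⁺ = {F, G}; {B, G}⁺ = {B, C, E, G, H, J}; {B, F}⁺ = {B, F} — none reach the full schema.
Any other superkey contains one of these as a subset, so there are no further candidate keys.

D, BEF, BFG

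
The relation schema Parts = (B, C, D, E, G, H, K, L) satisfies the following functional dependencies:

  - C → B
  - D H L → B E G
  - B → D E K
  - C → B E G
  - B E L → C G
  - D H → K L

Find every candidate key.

Attribute H never appears on the right-hand side of any dependency, so H must belong to every candidate key.
{H}⁺ = {H}, which is not all of the schema, so we must add further attributes.
{B, H}⁺: B→DEK adds D, E, K; DH→KL adds L; DHL→BEG adds G; BEL→CG adds C → {B, C, D, E, G, H, K, L}.
{C, H}⁺: C→B adds B; B→DEK adds D, E, K; C→BEG adds G; DH→KL adds L → {B, C, D, E, G, H, K, L}.
{D, H}⁺: DH→KL adds K, L; DHL→BEG adds B, E, G; BEL→CG adds C → {B, C, D, E, G, H, K, L}.
Any other superkey contains one of these as a subset, so there are no further candidate keys.

{B, H}; {C, H}; {D, H}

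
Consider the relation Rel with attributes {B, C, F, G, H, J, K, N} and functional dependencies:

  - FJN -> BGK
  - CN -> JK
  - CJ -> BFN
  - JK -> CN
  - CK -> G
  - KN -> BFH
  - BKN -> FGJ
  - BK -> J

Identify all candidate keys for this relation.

{B, K}; {C, J}; {C, N}; {J, K}; {K, N}; {F, J, N}

{B, K}⁺: BK→J adds J; JK→CN adds C, N; CK→G adds G; KN→BFH adds F, H → {B, C, F, G, H, J, K, N}.
{C, J}⁺: CJ→BFN adds B, F, N; FJN→BGK adds G, K; KN→BFH adds H → {B, C, F, G, H, J, K, N}.
{C, N}⁺: CN→JK adds J, K; CJ→BFN adds B, F; CK→G adds G; KN→BFH adds H → {B, C, F, G, H, J, K, N}.
{J, K}⁺: JK→CN adds C, N; CK→G adds G; KN→BFH adds B, F, H → {B, C, F, G, H, J, K, N}.
{K, N}⁺: KN→BFH adds B, F, H; BKN→FGJ adds G, J; JK→CN adds C → {B, C, F, G, H, J, K, N}.
{F, J, N}⁺: FJN→BGK adds B, G, K; JK→CN adds C; KN→BFH adds H → {B, C, F, G, H, J, K, N}.
Any other superkey contains one of these as a subset, so there are no further candidate keys.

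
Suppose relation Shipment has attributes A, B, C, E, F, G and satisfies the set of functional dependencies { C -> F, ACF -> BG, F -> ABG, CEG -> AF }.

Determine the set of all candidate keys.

{C, E}

Attributes C, E never appear on any right-hand side, so every candidate key must contain {C, E}.
{C, E}⁺ = {A, B, C, E, F, G}, which is all of the schema, so {C, E} is the only candidate key.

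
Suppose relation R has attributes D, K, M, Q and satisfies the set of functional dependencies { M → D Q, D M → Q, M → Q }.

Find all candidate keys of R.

(K, M)

Attributes K, M never appear on any right-hand side, so every candidate key must contain {K, M}.
{K, M}⁺ = {D, K, M, Q}, which is all of the schema, so {K, M} is the only candidate key.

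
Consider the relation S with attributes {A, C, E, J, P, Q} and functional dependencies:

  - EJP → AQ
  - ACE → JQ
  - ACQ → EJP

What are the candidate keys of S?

Attribute C never appears on the right-hand side of any dependency, so C must belong to every candidate key.
{C}⁺ = {C}, which is not all of the schema, so we must add further attributes.
{A, C, E}⁺: ACE→JQ adds J, Q; ACQ→EJP adds P → {A, C, E, J, P, Q}. Minimal: {C, E}⁺ = {C, E}; {A, E}⁺ = {A, E}; {A, C}⁺ = {A, C} — none reach the full schema.
{A, C, Q}⁺: ACQ→EJP adds E, J, P → {A, C, E, J, P, Q}. Minimal: {C, Q}⁺ = {C, Q}; {A, Q}⁺ = {A, Q}; {A, C}⁺ = {A, C} — none reach the full schema.
{C, E, J, P}⁺: EJP→AQ adds A, Q → {A, C, E, J, P, Q}. Minimal: {E, J, P}⁺ = {A, E, J, P, Q}; {C, J, P}⁺ = {C, J, P}; {C, E, P}⁺ = {C, E, P}; … — none reach the full schema.

(A, C, E), (A, C, Q), (C, E, J, P)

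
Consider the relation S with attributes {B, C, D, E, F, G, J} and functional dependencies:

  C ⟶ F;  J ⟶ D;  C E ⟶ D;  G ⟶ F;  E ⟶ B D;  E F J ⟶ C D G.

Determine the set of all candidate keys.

Attributes E, J never appear on any right-hand side, so every candidate key must contain {E, J}.
{E, J}⁺ = {B, D, E, J}, which is not all of the schema, so we must add further attributes.
{C, E, J}⁺: C→F adds F; J→D adds D; E→BD adds B; EFJ→CDG adds G → {B, C, D, E, F, G, J}. Minimal: {E, J}⁺ = {B, D, E, J}; {C, J}⁺ = {C, D, F, J}; {C, E}⁺ = {B, C, D, E, F} — none reach the full schema.
{E, F, J}⁺: J→D adds D; E→BD adds B; EFJ→CDG adds C, G → {B, C, D, E, F, G, J}. Minimal: {F, J}⁺ = {D, F, J}; {E, J}⁺ = {B, D, E, J}; {E, F}⁺ = {B, D, E, F} — none reach the full schema.
{E, G, J}⁺: J→D adds D; G→F adds F; E→BD adds B; EFJ→CDG adds C → {B, C, D, E, F, G, J}. Minimal: {G, J}⁺ = {D, F, G, J}; {E, J}⁺ = {B, D, E, J}; {E, G}⁺ = {B, D, E, F, G} — none reach the full schema.
Any other superkey contains one of these as a subset, so there are no further candidate keys.

CEJ, EFJ, EGJ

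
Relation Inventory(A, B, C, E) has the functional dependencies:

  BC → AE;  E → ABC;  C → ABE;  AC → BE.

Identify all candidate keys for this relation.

(C); (E)

{C}⁺: C→ABE adds A, B, E → {A, B, C, E}.
{E}⁺: E→ABC adds A, B, C → {A, B, C, E}.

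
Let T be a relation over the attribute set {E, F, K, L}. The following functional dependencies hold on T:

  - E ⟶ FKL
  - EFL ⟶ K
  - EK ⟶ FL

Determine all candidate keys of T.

Attribute E never appears on the right-hand side of any dependency, so E must belong to every candidate key.
{E}⁺ = {E, F, K, L}, which is all of the schema, so {E} is the only candidate key.

E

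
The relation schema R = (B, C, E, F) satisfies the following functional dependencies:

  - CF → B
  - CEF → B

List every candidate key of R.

CEF

Attributes C, E, F never appear on any right-hand side, so every candidate key must contain {C, E, F}.
{C, E, F}⁺ = {B, C, E, F}, which is all of the schema, so {C, E, F} is the only candidate key.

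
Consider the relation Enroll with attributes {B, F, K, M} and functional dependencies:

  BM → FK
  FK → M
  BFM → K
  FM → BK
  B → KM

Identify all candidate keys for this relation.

{B}⁺: B→KM adds K, M; BM→FK adds F → {B, F, K, M}.
{F, K}⁺: FK→M adds M; FM→BK adds B → {B, F, K, M}. Minimal: {K}⁺ = {K}; {F}⁺ = {F} — none reach the full schema.
{F, M}⁺: FM→BK adds B, K → {B, F, K, M}. Minimal: {M}⁺ = {M}; {F}⁺ = {F} — none reach the full schema.
Any other superkey contains one of these as a subset, so there are no further candidate keys.

{B}; {F, K}; {F, M}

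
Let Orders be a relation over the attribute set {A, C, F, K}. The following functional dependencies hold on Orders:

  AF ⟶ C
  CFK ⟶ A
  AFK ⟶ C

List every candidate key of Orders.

{A, F, K}, {C, F, K}

Attributes F, K never appear on any right-hand side, so every candidate key must contain {F, K}.
{F, K}⁺ = {F, K}, which is not all of the schema, so we must add further attributes.
{A, F, K}⁺: AF→C adds C → {A, C, F, K}. Minimal: {F, K}⁺ = {F, K}; {A, K}⁺ = {A, K}; {A, F}⁺ = {A, C, F} — none reach the full schema.
{C, F, K}⁺: CFK→A adds A → {A, C, F, K}. Minimal: {F, K}⁺ = {F, K}; {C, K}⁺ = {C, K}; {C, F}⁺ = {C, F} — none reach the full schema.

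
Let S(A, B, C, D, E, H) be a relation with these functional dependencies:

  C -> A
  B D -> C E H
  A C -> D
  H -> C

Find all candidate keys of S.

(B, C), (B, D), (B, H)

{B, C}⁺: C→A adds A; AC→D adds D; BD→CEH adds E, H → {A, B, C, D, E, H}. Minimal: {C}⁺ = {A, C, D}; {B}⁺ = {B} — none reach the full schema.
{B, D}⁺: BD→CEH adds C, E, H; C→A adds A → {A, B, C, D, E, H}. Minimal: {D}⁺ = {D}; {B}⁺ = {B} — none reach the full schema.
{B, H}⁺: H→C adds C; C→A adds A; AC→D adds D; BD→CEH adds E → {A, B, C, D, E, H}. Minimal: {H}⁺ = {A, C, D, H}; {B}⁺ = {B} — none reach the full schema.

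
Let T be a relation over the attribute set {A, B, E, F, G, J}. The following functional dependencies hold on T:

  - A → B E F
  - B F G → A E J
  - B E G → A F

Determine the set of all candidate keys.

{A, G}; {B, E, G}; {B, F, G}

{A, G}⁺: A→BEF adds B, E, F; BFG→AEJ adds J → {A, B, E, F, G, J}.
{B, E, G}⁺: BEG→AF adds A, F; BFG→AEJ adds J → {A, B, E, F, G, J}.
{B, F, G}⁺: BFG→AEJ adds A, E, J → {A, B, E, F, G, J}.
Any other superkey contains one of these as a subset, so there are no further candidate keys.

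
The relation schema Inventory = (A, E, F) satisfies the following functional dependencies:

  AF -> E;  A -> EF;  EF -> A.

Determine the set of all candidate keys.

{A}⁺: A→EF adds E, F → {A, E, F}.
{E, F}⁺: EF→A adds A → {A, E, F}.
Any other superkey contains one of these as a subset, so there are no further candidate keys.

(A), (E, F)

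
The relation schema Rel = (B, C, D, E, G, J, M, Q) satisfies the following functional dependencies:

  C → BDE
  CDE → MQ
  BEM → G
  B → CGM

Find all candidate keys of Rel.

{B, J}, {C, J}

Attribute J never appears on the right-hand side of any dependency, so J must belong to every candidate key.
{J}⁺ = {J}, which is not all of the schema, so we must add further attributes.
{B, J}⁺: B→CGM adds C, G, M; C→BDE adds D, E; CDE→MQ adds Q → {B, C, D, E, G, J, M, Q}. Minimal: {J}⁺ = {J}; {B}⁺ = {B, C, D, E, G, M, Q} — none reach the full schema.
{C, J}⁺: C→BDE adds B, D, E; CDE→MQ adds M, Q; BEM→G adds G → {B, C, D, E, G, J, M, Q}. Minimal: {J}⁺ = {J}; {C}⁺ = {B, C, D, E, G, M, Q} — none reach the full schema.
Any other superkey contains one of these as a subset, so there are no further candidate keys.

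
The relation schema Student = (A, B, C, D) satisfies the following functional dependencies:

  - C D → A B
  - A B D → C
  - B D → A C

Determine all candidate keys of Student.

Attribute D never appears on the right-hand side of any dependency, so D must belong to every candidate key.
{D}⁺ = {D}, which is not all of the schema, so we must add further attributes.
{B, D}⁺: BD→AC adds A, C → {A, B, C, D}. Minimal: {D}⁺ = {D}; {B}⁺ = {B} — none reach the full schema.
{C, D}⁺: CD→AB adds A, B → {A, B, C, D}. Minimal: {D}⁺ = {D}; {C}⁺ = {C} — none reach the full schema.
Any other superkey contains one of these as a subset, so there are no further candidate keys.

{B, D}; {C, D}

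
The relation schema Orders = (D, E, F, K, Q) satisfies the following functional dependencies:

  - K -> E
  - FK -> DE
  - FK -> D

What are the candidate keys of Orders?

{F, K, Q}

Attributes F, K, Q never appear on any right-hand side, so every candidate key must contain {F, K, Q}.
{F, K, Q}⁺ = {D, E, F, K, Q}, which is all of the schema, so {F, K, Q} is the only candidate key.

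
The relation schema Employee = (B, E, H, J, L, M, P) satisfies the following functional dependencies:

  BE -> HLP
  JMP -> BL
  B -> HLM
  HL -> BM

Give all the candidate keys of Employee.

Attributes E, J never appear on any right-hand side, so every candidate key must contain {E, J}.
{E, J}⁺ = {E, J}, which is not all of the schema, so we must add further attributes.
{B, E, J}⁺: BE→HLP adds H, L, P; B→HLM adds M → {B, E, H, J, L, M, P}. Minimal: {E, J}⁺ = {E, J}; {B, J}⁺ = {B, H, J, L, M}; {B, E}⁺ = {B, E, H, L, M, P} — none reach the full schema.
{E, H, J, L}⁺: HL→BM adds B, M; BE→HLP adds P → {B, E, H, J, L, M, P}. Minimal: {H, J, L}⁺ = {B, H, J, L, M}; {E, J, L}⁺ = {E, J, L}; {E, H, L}⁺ = {B, E, H, L, M, P}; … — none reach the full schema.
{E, J, M, P}⁺: JMP→BL adds B, L; B→HLM adds H → {B, E, H, J, L, M, P}. Minimal: {J, M, P}⁺ = {B, H, J, L, M, P}; {E, M, P}⁺ = {E, M, P}; {E, J, P}⁺ = {E, J, P}; … — none reach the full schema.
Any other superkey contains one of these as a subset, so there are no further candidate keys.

BEJ; EHJL; EJMP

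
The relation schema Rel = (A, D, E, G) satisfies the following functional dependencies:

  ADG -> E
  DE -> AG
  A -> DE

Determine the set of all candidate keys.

(A), (D, E)

{A}⁺: A→DE adds D, E; DE→AG adds G → {A, D, E, G}.
{D, E}⁺: DE→AG adds A, G → {A, D, E, G}. Minimal: {E}⁺ = {E}; {D}⁺ = {D} — none reach the full schema.
Any other superkey contains one of these as a subset, so there are no further candidate keys.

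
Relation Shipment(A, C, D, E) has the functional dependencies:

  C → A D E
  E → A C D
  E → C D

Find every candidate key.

C; E

{C}⁺: C→ADE adds A, D, E → {A, C, D, E}.
{E}⁺: E→ACD adds A, C, D → {A, C, D, E}.
Any other superkey contains one of these as a subset, so there are no further candidate keys.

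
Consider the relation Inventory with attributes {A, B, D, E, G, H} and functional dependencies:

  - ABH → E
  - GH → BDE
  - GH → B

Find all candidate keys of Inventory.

{A, G, H}

Attributes A, G, H never appear on any right-hand side, so every candidate key must contain {A, G, H}.
{A, G, H}⁺ = {A, B, D, E, G, H}, which is all of the schema, so {A, G, H} is the only candidate key.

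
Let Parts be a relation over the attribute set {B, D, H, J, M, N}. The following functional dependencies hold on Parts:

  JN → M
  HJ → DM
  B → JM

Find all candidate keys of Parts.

{B, H, N}

Attributes B, H, N never appear on any right-hand side, so every candidate key must contain {B, H, N}.
{B, H, N}⁺ = {B, D, H, J, M, N}, which is all of the schema, so {B, H, N} is the only candidate key.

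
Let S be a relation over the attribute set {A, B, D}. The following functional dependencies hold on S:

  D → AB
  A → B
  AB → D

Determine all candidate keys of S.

{A}⁺: A→B adds B; AB→D adds D → {A, B, D}.
{D}⁺: D→AB adds A, B → {A, B, D}.

A, D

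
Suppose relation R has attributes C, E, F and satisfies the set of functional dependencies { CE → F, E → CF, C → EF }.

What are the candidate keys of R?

C, E

{C}⁺: C→EF adds E, F → {C, E, F}.
{E}⁺: E→CF adds C, F → {C, E, F}.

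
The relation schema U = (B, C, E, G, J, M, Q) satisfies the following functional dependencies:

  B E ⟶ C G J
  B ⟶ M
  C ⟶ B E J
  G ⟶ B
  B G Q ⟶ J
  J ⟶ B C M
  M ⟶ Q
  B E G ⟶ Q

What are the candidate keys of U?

{C}⁺: C→BEJ adds B, E, J; J→BCM adds M; M→Q adds Q; BE→CGJ adds G → {B, C, E, G, J, M, Q}.
{G}⁺: G→B adds B; B→M adds M; M→Q adds Q; BGQ→J adds J; J→BCM adds C; C→BEJ adds E → {B, C, E, G, J, M, Q}.
{J}⁺: J→BCM adds B, C, M; M→Q adds Q; C→BEJ adds E; BE→CGJ adds G → {B, C, E, G, J, M, Q}.
{B, E}⁺: BE→CGJ adds C, G, J; B→M adds M; M→Q adds Q → {B, C, E, G, J, M, Q}.
Any other superkey contains one of these as a subset, so there are no further candidate keys.

{C}, {G}, {J}, {B, E}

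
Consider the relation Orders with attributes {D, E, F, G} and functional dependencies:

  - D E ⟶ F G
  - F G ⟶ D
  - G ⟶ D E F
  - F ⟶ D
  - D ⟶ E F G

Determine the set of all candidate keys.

{D}⁺: D→EFG adds E, F, G → {D, E, F, G}.
{F}⁺: F→D adds D; D→EFG adds E, G → {D, E, F, G}.
{G}⁺: G→DEF adds D, E, F → {D, E, F, G}.
Any other superkey contains one of these as a subset, so there are no further candidate keys.

D, F, G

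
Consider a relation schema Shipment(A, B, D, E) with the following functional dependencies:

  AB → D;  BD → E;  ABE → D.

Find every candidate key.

{A, B}

Attributes A, B never appear on any right-hand side, so every candidate key must contain {A, B}.
{A, B}⁺ = {A, B, D, E}, which is all of the schema, so {A, B} is the only candidate key.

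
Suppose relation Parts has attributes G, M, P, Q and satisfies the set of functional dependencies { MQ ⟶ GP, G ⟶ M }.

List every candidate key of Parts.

GQ, MQ

{G, Q}⁺: G→M adds M; MQ→GP adds P → {G, M, P, Q}. Minimal: {Q}⁺ = {Q}; {G}⁺ = {G, M} — none reach the full schema.
{M, Q}⁺: MQ→GP adds G, P → {G, M, P, Q}. Minimal: {Q}⁺ = {Q}; {M}⁺ = {M} — none reach the full schema.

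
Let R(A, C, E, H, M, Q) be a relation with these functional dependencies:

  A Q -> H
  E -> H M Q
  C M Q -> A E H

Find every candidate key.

{C, E}; {C, M, Q}

Attribute C never appears on the right-hand side of any dependency, so C must belong to every candidate key.
{C}⁺ = {C}, which is not all of the schema, so we must add further attributes.
{C, E}⁺: E→HMQ adds H, M, Q; CMQ→AEH adds A → {A, C, E, H, M, Q}. Minimal: {E}⁺ = {E, H, M, Q}; {C}⁺ = {C} — none reach the full schema.
{C, M, Q}⁺: CMQ→AEH adds A, E, H → {A, C, E, H, M, Q}. Minimal: {M, Q}⁺ = {M, Q}; {C, Q}⁺ = {C, Q}; {C, M}⁺ = {C, M} — none reach the full schema.
Any other superkey contains one of these as a subset, so there are no further candidate keys.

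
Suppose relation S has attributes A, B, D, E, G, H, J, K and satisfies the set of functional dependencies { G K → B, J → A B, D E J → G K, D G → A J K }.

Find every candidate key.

Attributes D, E, H never appear on any right-hand side, so every candidate key must contain {D, E, H}.
{D, E, H}⁺ = {D, E, H}, which is not all of the schema, so we must add further attributes.
{D, E, G, H}⁺: DG→AJK adds A, J, K; GK→B adds B → {A, B, D, E, G, H, J, K}. Minimal: {E, G, H}⁺ = {E, G, H}; {D, G, H}⁺ = {A, B, D, G, H, J, K}; {D, E, H}⁺ = {D, E, H}; … — none reach the full schema.
{D, E, H, J}⁺: J→AB adds A, B; DEJ→GK adds G, K → {A, B, D, E, G, H, J, K}. Minimal: {E, H, J}⁺ = {A, B, E, H, J}; {D, H, J}⁺ = {A, B, D, H, J}; {D, E, J}⁺ = {A, B, D, E, G, J, K}; … — none reach the full schema.

{D, E, G, H}, {D, E, H, J}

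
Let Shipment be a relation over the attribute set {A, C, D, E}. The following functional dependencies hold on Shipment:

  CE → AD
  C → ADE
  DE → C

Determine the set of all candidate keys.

{C}⁺: C→ADE adds A, D, E → {A, C, D, E}.
{D, E}⁺: DE→C adds C; CE→AD adds A → {A, C, D, E}. Minimal: {E}⁺ = {E}; {D}⁺ = {D} — none reach the full schema.

C, DE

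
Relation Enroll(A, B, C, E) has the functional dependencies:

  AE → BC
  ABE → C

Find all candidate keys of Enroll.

{A, E}

Attributes A, E never appear on any right-hand side, so every candidate key must contain {A, E}.
{A, E}⁺ = {A, B, C, E}, which is all of the schema, so {A, E} is the only candidate key.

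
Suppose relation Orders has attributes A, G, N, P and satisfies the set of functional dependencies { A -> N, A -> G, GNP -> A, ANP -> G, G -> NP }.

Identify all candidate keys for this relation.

{A}, {G}

{A}⁺: A→N adds N; A→G adds G; G→NP adds P → {A, G, N, P}.
{G}⁺: G→NP adds N, P; GNP→A adds A → {A, G, N, P}.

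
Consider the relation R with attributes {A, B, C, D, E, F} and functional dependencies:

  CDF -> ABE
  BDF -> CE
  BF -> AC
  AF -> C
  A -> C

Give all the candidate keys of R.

{A, D, F}, {B, D, F}, {C, D, F}

{A, D, F}⁺: AF→C adds C; CDF→ABE adds B, E → {A, B, C, D, E, F}. Minimal: {D, F}⁺ = {D, F}; {A, F}⁺ = {A, C, F}; {A, D}⁺ = {A, C, D} — none reach the full schema.
{B, D, F}⁺: BDF→CE adds C, E; BF→AC adds A → {A, B, C, D, E, F}. Minimal: {D, F}⁺ = {D, F}; {B, F}⁺ = {A, B, C, F}; {B, D}⁺ = {B, D} — none reach the full schema.
{C, D, F}⁺: CDF→ABE adds A, B, E → {A, B, C, D, E, F}. Minimal: {D, F}⁺ = {D, F}; {C, F}⁺ = {C, F}; {C, D}⁺ = {C, D} — none reach the full schema.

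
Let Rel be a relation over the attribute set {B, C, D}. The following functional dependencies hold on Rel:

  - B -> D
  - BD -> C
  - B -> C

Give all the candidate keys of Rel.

Attribute B never appears on the right-hand side of any dependency, so B must belong to every candidate key.
{B}⁺ = {B, C, D}, which is all of the schema, so {B} is the only candidate key.

{B}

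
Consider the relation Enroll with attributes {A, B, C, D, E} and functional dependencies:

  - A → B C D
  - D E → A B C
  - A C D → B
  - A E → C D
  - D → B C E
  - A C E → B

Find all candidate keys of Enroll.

{A}; {D}

{A}⁺: A→BCD adds B, C, D; D→BCE adds E → {A, B, C, D, E}.
{D}⁺: D→BCE adds B, C, E; DE→ABC adds A → {A, B, C, D, E}.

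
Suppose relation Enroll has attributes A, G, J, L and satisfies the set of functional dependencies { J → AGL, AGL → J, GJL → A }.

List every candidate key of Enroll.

{J}⁺: J→AGL adds A, G, L → {A, G, J, L}.
{A, G, L}⁺: AGL→J adds J → {A, G, J, L}. Minimal: {G, L}⁺ = {G, L}; {A, L}⁺ = {A, L}; {A, G}⁺ = {A, G} — none reach the full schema.
Any other superkey contains one of these as a subset, so there are no further candidate keys.

(J), (A, G, L)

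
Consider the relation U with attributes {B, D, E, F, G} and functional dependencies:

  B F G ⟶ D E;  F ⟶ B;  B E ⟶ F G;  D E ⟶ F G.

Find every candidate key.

{B, E}⁺: BE→FG adds F, G; BFG→DE adds D → {B, D, E, F, G}.
{D, E}⁺: DE→FG adds F, G; F→B adds B → {B, D, E, F, G}.
{E, F}⁺: F→B adds B; BE→FG adds G; BFG→DE adds D → {B, D, E, F, G}.
{F, G}⁺: F→B adds B; BFG→DE adds D, E → {B, D, E, F, G}.
Any other superkey contains one of these as a subset, so there are no further candidate keys.

(B, E), (D, E), (E, F), (F, G)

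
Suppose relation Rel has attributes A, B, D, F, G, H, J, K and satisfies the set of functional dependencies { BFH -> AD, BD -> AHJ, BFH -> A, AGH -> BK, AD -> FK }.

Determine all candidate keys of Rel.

Attribute G never appears on the right-hand side of any dependency, so G must belong to every candidate key.
{G}⁺ = {G}, which is not all of the schema, so we must add further attributes.
{B, D, G}⁺: BD→AHJ adds A, H, J; AGH→BK adds K; AD→FK adds F → {A, B, D, F, G, H, J, K}. Minimal: {D, G}⁺ = {D, G}; {B, G}⁺ = {B, G}; {B, D}⁺ = {A, B, D, F, H, J, K} — none reach the full schema.
{A, D, G, H}⁺: AGH→BK adds B, K; AD→FK adds F; BD→AHJ adds J → {A, B, D, F, G, H, J, K}. Minimal: {D, G, H}⁺ = {D, G, H}; {A, G, H}⁺ = {A, B, G, H, K}; {A, D, H}⁺ = {A, D, F, H, K}; … — none reach the full schema.
{A, F, G, H}⁺: AGH→BK adds B, K; BFH→AD adds D; BD→AHJ adds J → {A, B, D, F, G, H, J, K}. Minimal: {F, G, H}⁺ = {F, G, H}; {A, G, H}⁺ = {A, B, G, H, K}; {A, F, H}⁺ = {A, F, H}; … — none reach the full schema.
{B, F, G, H}⁺: BFH→AD adds A, D; BD→AHJ adds J; AGH→BK adds K → {A, B, D, F, G, H, J, K}. Minimal: {F, G, H}⁺ = {F, G, H}; {B, G, H}⁺ = {B, G, H}; {B, F, H}⁺ = {A, B, D, F, H, J, K}; … — none reach the full schema.

(B, D, G), (A, D, G, H), (A, F, G, H), (B, F, G, H)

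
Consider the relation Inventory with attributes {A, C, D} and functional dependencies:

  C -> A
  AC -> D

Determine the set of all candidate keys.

{C}⁺: C→A adds A; AC→D adds D → {A, C, D}.

C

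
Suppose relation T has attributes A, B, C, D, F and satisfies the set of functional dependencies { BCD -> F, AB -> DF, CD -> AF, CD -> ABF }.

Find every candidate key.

Attribute C never appears on the right-hand side of any dependency, so C must belong to every candidate key.
{C}⁺ = {C}, which is not all of the schema, so we must add further attributes.
{C, D}⁺: CD→AF adds A, F; CD→ABF adds B → {A, B, C, D, F}. Minimal: {D}⁺ = {D}; {C}⁺ = {C} — none reach the full schema.
{A, B, C}⁺: AB→DF adds D, F → {A, B, C, D, F}. Minimal: {B, C}⁺ = {B, C}; {A, C}⁺ = {A, C}; {A, B}⁺ = {A, B, D, F} — none reach the full schema.
Any other superkey contains one of these as a subset, so there are no further candidate keys.

(C, D), (A, B, C)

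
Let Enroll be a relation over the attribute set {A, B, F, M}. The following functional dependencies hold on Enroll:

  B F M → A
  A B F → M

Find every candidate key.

{A, B, F}⁺: ABF→M adds M → {A, B, F, M}.
{B, F, M}⁺: BFM→A adds A → {A, B, F, M}.
Any other superkey contains one of these as a subset, so there are no further candidate keys.

{A, B, F}; {B, F, M}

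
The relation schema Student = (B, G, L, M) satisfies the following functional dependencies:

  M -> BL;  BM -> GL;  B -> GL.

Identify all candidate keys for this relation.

{M}

{M}⁺: M→BL adds B, L; BM→GL adds G → {B, G, L, M}.
No other minimal superkey exists.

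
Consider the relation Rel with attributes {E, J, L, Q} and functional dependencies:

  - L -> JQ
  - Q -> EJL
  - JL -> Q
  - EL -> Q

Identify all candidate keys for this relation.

{L}⁺: L→JQ adds J, Q; Q→EJL adds E → {E, J, L, Q}.
{Q}⁺: Q→EJL adds E, J, L → {E, J, L, Q}.

{L}, {Q}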